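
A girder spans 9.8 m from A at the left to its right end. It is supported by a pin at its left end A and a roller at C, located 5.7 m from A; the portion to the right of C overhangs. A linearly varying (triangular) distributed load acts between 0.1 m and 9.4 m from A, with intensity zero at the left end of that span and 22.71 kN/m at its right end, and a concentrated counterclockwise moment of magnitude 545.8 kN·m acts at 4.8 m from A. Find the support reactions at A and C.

Resultant of the triangular load: ½ × 22.71 × 9.3 = 105.6015 kN, acting at 6.3 m from A (one-third of the span from the peak).
ΣM about A: C_y·5.7 − (½·22.71·9.3)·6.3 + 545.8 = 0 → C_y = 119.48945/5.7 = 20.9631 ≈ 20.96 kN.
ΣF_y = 0: A_y + 20.9631 − ½·22.71·9.3 = 0 → A_y = 84.64 kN.
ΣF_x = 0: no horizontal applied forces, so A_x = 0.

A_x = 0, A_y = 84.64 kN, C_y = 20.96 kN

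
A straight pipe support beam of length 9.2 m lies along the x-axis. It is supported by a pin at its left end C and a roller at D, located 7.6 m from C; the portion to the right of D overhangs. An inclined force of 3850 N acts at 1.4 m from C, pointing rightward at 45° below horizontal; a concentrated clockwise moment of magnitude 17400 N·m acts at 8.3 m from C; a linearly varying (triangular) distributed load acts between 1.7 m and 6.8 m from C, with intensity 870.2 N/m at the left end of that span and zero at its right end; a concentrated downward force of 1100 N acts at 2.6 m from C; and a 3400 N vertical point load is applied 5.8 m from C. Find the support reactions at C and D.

Resultant of the triangular load: ½ × 870.2 × 5.1 = 2219.01 N, acting at 3.4 m from C (one-third of the span from the peak).
Moments about C: D_y·7.6 − 3850·sin45°·1.4 − 17400 − (½·870.2·5.1)·3.4 − 1100·2.6 − 3400·5.8 = 0 → D_y = 51335.9/7.6 = 6754.72 ≈ 6755 N.
ΣF_y = 0: C_y + 6754.72 − 3850·sin45° − ½·870.2·5.1 − 1100 − 3400 = 0 → C_y = 2687 N.
ΣF_x = 0: C_x + 3850·cos45° = 0 → C_x = -2722 N.

C_x = -2722 N, C_y = 2687 N, D_y = 6755 N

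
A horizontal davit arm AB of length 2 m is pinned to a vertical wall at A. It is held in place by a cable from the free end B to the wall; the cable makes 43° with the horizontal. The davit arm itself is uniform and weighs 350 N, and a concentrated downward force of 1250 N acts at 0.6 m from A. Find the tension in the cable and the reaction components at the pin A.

ΣM about A: T·sin43°·2 − 350·1 − 1250·0.6 = 0 → T = 1100/(2·0.681998) = 806.454 ≈ 806.5 N.
ΣF_x = 0: A_x − T·cos43° = 0 → A_x = 806.454 × 0.731354 = 589.8 N.
ΣF_y = 0: A_y + T·sin43° − 350 − 1250 = 0 → A_y = 1600 − 806.454 × 0.681998 = 1050 N.

T = 806.5 N, A_x = 589.8 N, A_y = 1050 N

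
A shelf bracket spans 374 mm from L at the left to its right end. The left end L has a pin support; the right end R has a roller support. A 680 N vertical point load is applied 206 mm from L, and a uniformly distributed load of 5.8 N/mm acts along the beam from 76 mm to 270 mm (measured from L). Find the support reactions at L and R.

Resultant of the distributed load: 5.8 × 194 = 1125.2 N at 173 mm from L.
Moments about L: R_y·374 − 680·206 − (5.8·194)·173 = 0 → R_y = 334739.6/374 = 895.026 ≈ 895.0 N.
ΣF_y = 0: L_y + 895.026 − 680 − 5.8·194 = 0 → L_y = 910.2 N.
ΣF_x = 0: no horizontal applied forces, so L_x = 0.

L_x = 0, L_y = 910.2 N, R_y = 895.0 N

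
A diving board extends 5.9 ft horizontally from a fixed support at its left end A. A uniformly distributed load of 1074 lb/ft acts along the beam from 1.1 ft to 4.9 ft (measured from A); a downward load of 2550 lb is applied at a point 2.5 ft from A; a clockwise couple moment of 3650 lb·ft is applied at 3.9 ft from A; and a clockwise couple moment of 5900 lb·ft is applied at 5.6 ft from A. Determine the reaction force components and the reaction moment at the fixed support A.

Resultant of the distributed load: 1074 × 3.8 = 4081.2 lb at 3 ft from A.
ΣF_x = 0: A_x = 0.
ΣF_y = 0: A_y − 1074·3.8 − 2550 = 0 → A_y = 6631 lb.
ΣM about A: M_A − (1074·3.8)·3 − 2550·2.5 − 3650 − 5900 = 0 → M_A = 28170 lb·ft.

A_x = 0, A_y = 6631 lb, M_A = 28170 lb·ft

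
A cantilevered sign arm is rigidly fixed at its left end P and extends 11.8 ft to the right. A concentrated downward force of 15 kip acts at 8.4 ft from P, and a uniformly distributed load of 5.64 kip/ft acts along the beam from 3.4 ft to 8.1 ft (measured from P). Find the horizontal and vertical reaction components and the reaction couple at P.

Resultant of the distributed load: 5.64 × 4.7 = 26.508 kip at 5.75 ft from P.
ΣF_x = 0: P_x = 0.
ΣF_y = 0: P_y − 15 − 5.64·4.7 = 0 → P_y = 41.51 kip.
ΣM about P: M_P − 15·8.4 − (5.64·4.7)·5.75 = 0 → M_P = 278.4 kip·ft.

P_x = 0, P_y = 41.51 kip, M_P = 278.4 kip·ft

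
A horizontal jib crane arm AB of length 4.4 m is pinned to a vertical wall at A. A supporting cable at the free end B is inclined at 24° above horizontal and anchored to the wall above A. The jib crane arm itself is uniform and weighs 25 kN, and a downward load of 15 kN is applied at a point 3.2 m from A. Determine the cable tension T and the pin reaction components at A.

T = 57.55 kN, A_x = 52.58 kN, A_y = 16.59 kN

ΣM about A: T·sin24°·4.4 − 25·2.2 − 15·3.2 = 0 → T = 103/(4.4·0.406737) = 57.5534 ≈ 57.55 kN.
ΣF_x = 0: A_x − T·cos24° = 0 → A_x = 57.5534 × 0.913545 = 52.58 kN.
ΣF_y = 0: A_y + T·sin24° − 25 − 15 = 0 → A_y = 40 − 57.5534 × 0.406737 = 16.59 kN.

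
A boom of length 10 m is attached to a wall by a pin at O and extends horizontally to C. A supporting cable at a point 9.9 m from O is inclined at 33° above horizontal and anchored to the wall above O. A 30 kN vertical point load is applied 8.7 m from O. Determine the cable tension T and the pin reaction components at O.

T = 48.41 kN, O_x = 40.60 kN, O_y = 3.636 kN

ΣM about O: T·sin33°·9.9 − 30·8.7 = 0 → T = 261/(9.9·0.544639) = 48.4057 ≈ 48.41 kN.
ΣF_x = 0: O_x − T·cos33° = 0 → O_x = 48.4057 × 0.838671 = 40.60 kN.
ΣF_y = 0: O_y + T·sin33° − 30 = 0 → O_y = 30 − 48.4057 × 0.544639 = 3.636 kN.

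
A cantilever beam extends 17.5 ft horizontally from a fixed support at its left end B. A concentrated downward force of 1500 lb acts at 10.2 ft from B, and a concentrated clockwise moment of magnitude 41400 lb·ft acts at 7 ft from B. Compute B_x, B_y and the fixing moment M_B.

B_x = 0, B_y = 1500 lb, M_B = 56700 lb·ft

ΣF_x = 0: B_x = 0.
ΣF_y = 0: B_y − 1500 = 0 → B_y = 1500 lb.
ΣM about B: M_B − 1500·10.2 − 41400 = 0 → M_B = 56700 lb·ft.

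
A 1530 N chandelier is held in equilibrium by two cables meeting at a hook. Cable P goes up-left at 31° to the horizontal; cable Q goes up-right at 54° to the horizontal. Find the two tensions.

ΣF_x = 0: −T_P·cos31° + T_Q·cos54° = 0 → T_Q = 1.4583·T_P.
ΣF_y = 0: T_P·sin31° + T_Q·sin54° = 1530.
Substitute: T_P·(0.515038 + 1.4583·0.809017) = 1530 → T_P = 902.747 ≈ 902.7 N.
Then T_Q = 1.4583 × 902.747 = 1316 N.

T_P = 902.7 N, T_Q = 1316 N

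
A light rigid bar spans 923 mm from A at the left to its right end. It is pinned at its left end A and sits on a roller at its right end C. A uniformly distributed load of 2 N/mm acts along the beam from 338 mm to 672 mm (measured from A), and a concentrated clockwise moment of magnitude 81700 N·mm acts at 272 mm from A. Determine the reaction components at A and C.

Resultant of the distributed load: 2 × 334 = 668 N at 505 mm from A.
Moments about A: C_y·923 − (2·334)·505 − 81700 = 0 → C_y = 419040/923 = 453.998 ≈ 454.0 N.
ΣF_y = 0: A_y + 453.998 − 2·334 = 0 → A_y = 214.0 N.
ΣF_x = 0: no horizontal applied forces, so A_x = 0.

A_x = 0, A_y = 214.0 N, C_y = 454.0 N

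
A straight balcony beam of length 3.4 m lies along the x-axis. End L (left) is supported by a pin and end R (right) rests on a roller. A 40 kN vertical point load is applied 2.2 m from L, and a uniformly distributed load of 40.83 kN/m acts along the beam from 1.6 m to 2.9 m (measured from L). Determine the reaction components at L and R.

L_x = 0, L_y = 32.07 kN, R_y = 61.01 kN

Resultant of the distributed load: 40.83 × 1.3 = 53.079 kN at 2.25 m from L.
Moments about L: R_y·3.4 − 40·2.2 − (40.83·1.3)·2.25 = 0 → R_y = 207.42775/3.4 = 61.0082 ≈ 61.01 kN.
ΣF_y = 0: L_y + 61.0082 − 40 − 40.83·1.3 = 0 → L_y = 32.07 kN.
ΣF_x = 0: no horizontal applied forces, so L_x = 0.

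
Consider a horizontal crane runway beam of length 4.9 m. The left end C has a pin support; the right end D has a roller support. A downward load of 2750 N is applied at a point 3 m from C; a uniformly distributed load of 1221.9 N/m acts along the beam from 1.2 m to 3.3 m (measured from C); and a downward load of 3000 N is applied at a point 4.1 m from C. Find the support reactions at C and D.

Resultant of the distributed load: 1221.9 × 2.1 = 2565.99 N at 2.25 m from C.
Moments about C: D_y·4.9 − 2750·3 − (1221.9·2.1)·2.25 − 3000·4.1 = 0 → D_y = 26323.4775/4.9 = 5372.14 ≈ 5372 N.
ΣF_y = 0: C_y + 5372.14 − 2750 − 1221.9·2.1 − 3000 = 0 → C_y = 2944 N.
ΣF_x = 0: no horizontal applied forces, so C_x = 0.

C_x = 0, C_y = 2944 N, D_y = 5372 N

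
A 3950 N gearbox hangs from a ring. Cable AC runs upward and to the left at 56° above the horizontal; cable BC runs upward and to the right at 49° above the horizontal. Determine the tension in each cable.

ΣF_x = 0: −T_AC·cos56° + T_BC·cos49° = 0 → T_BC = 0.852352·T_AC.
ΣF_y = 0: T_AC·sin56° + T_BC·sin49° = 3950.
Substitute: T_AC·(0.829038 + 0.852352·0.75471) = 3950 → T_AC = 2682.85 ≈ 2683 N.
Then T_BC = 0.852352 × 2682.85 = 2287 N.

T_AC = 2683 N, T_BC = 2287 N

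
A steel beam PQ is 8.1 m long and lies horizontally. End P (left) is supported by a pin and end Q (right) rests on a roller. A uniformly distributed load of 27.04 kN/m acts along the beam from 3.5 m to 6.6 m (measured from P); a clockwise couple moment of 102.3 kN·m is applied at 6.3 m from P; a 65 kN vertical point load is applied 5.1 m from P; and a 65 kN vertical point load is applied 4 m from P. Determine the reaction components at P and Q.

Resultant of the distributed load: 27.04 × 3.1 = 83.824 kN at 5.05 m from P.
Moments about P: Q_y·8.1 − (27.04·3.1)·5.05 − 102.3 − 65·5.1 − 65·4 = 0 → Q_y = 1117.1112/8.1 = 137.915 ≈ 137.9 kN.
ΣF_y = 0: P_y + 137.915 − 27.04·3.1 − 65 − 65 = 0 → P_y = 75.91 kN.
ΣF_x = 0: no horizontal applied forces, so P_x = 0.

P_x = 0, P_y = 75.91 kN, Q_y = 137.9 kN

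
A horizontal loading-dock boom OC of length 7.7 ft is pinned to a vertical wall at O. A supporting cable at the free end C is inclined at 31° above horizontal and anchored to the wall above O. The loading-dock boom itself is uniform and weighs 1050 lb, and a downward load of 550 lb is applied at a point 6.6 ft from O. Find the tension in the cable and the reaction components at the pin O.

ΣM about O: T·sin31°·7.7 − 1050·3.85 − 550·6.6 = 0 → T = 7672.5/(7.7·0.515038) = 1934.67 ≈ 1935 lb.
ΣF_x = 0: O_x − T·cos31° = 0 → O_x = 1934.67 × 0.857167 = 1658 lb.
ΣF_y = 0: O_y + T·sin31° − 1050 − 550 = 0 → O_y = 1600 − 1934.67 × 0.515038 = 603.6 lb.

T = 1935 lb, O_x = 1658 lb, O_y = 603.6 lb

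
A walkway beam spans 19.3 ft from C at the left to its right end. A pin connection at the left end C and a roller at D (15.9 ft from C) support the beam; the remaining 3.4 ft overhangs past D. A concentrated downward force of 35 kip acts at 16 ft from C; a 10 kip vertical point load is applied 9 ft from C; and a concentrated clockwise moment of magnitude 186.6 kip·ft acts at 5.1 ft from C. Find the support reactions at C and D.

C_x = 0, C_y = -7.616 kip, D_y = 52.62 kip

ΣM about C: D_y·15.9 − 35·16 − 10·9 − 186.6 = 0 → D_y = 836.6/15.9 = 52.6164 ≈ 52.62 kip.
ΣF_y = 0: C_y + 52.6164 − 35 − 10 = 0 → C_y = -7.616 kip.
ΣF_x = 0: no horizontal applied forces, so C_x = 0.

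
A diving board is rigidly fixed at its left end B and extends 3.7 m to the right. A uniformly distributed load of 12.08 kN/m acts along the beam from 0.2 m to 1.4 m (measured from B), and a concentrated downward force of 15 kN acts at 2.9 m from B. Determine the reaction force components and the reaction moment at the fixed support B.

B_x = 0, B_y = 29.50 kN, M_B = 55.10 kN·m

Resultant of the distributed load: 12.08 × 1.2 = 14.496 kN at 0.8 m from B.
ΣF_x = 0: B_x = 0.
ΣF_y = 0: B_y − 12.08·1.2 − 15 = 0 → B_y = 29.50 kN.
ΣM about B: M_B − (12.08·1.2)·0.8 − 15·2.9 = 0 → M_B = 55.10 kN·m.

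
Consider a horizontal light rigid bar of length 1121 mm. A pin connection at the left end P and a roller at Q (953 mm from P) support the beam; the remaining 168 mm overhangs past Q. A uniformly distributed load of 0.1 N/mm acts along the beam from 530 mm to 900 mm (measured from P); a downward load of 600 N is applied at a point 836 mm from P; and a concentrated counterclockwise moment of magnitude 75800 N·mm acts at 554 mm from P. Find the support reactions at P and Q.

P_x = 0, P_y = 162.4 N, Q_y = 474.6 N

Resultant of the distributed load: 0.1 × 370 = 37 N at 715 mm from P.
Taking moments about P: Q_y·953 − (0.1·370)·715 − 600·836 + 75800 = 0 → Q_y = 452255/953 = 474.559 ≈ 474.6 N.
ΣF_y = 0: P_y + 474.559 − 0.1·370 − 600 = 0 → P_y = 162.4 N.
ΣF_x = 0: no horizontal applied forces, so P_x = 0.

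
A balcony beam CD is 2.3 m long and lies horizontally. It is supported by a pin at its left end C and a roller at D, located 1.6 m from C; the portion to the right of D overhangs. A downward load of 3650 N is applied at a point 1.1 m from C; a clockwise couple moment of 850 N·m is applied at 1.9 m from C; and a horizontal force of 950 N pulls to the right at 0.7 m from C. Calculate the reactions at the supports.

Taking moments about C: D_y·1.6 − 3650·1.1 − 850 = 0 → D_y = 4865/1.6 = 3040.62 ≈ 3041 N.
ΣF_y = 0: C_y + 3040.62 − 3650 = 0 → C_y = 609.4 N.
ΣF_x = 0: C_x + 950 = 0 → C_x = -950.0 N.

C_x = -950.0 N, C_y = 609.4 N, D_y = 3041 N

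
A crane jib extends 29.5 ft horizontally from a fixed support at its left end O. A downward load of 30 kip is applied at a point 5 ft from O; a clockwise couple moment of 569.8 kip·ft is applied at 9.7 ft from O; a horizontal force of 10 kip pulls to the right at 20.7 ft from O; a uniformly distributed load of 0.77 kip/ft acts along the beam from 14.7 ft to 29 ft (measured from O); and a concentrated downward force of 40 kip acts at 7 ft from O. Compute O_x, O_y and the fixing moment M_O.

Resultant of the distributed load: 0.77 × 14.3 = 11.011 kip at 21.85 ft from O.
ΣF_x = 0: O_x + 10 = 0 → O_x = -10.00 kip.
ΣF_y = 0: O_y − 30 − 0.77·14.3 − 40 = 0 → O_y = 81.01 kip.
ΣM about O: M_O − 30·5 − 569.8 − (0.77·14.3)·21.85 − 40·7 = 0 → M_O = 1240 kip·ft.

O_x = -10.00 kip, O_y = 81.01 kip, M_O = 1240 kip·ft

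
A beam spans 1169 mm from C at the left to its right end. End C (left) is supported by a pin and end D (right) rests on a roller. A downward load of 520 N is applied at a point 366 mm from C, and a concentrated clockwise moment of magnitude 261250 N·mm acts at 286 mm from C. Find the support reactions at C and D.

C_x = 0, C_y = 133.7 N, D_y = 386.3 N

Taking moments about C: D_y·1169 − 520·366 − 261250 = 0 → D_y = 451570/1169 = 386.287 ≈ 386.3 N.
ΣF_y = 0: C_y + 386.287 − 520 = 0 → C_y = 133.7 N.
ΣF_x = 0: no horizontal applied forces, so C_x = 0.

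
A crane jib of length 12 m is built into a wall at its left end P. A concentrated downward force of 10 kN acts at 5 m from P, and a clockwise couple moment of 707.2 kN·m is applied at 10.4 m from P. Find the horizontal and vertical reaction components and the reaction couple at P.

P_x = 0, P_y = 10.00 kN, M_P = 757.2 kN·m

ΣF_x = 0: P_x = 0.
ΣF_y = 0: P_y − 10 = 0 → P_y = 10.00 kN.
ΣM about P: M_P − 10·5 − 707.2 = 0 → M_P = 757.2 kN·m.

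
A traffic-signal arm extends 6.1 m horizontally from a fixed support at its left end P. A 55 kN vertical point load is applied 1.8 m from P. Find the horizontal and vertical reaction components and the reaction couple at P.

ΣF_x = 0: P_x = 0.
ΣF_y = 0: P_y − 55 = 0 → P_y = 55.00 kN.
ΣM about P: M_P − 55·1.8 = 0 → M_P = 99.00 kN·m.

P_x = 0, P_y = 55.00 kN, M_P = 99.00 kN·m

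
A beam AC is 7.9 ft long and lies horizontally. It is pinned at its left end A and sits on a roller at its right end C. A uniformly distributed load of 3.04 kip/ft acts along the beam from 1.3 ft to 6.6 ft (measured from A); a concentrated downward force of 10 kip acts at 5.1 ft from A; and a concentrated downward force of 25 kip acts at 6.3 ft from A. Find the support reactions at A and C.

A_x = 0, A_y = 16.66 kip, C_y = 34.45 kip

Resultant of the distributed load: 3.04 × 5.3 = 16.112 kip at 3.95 ft from A.
ΣM about A: C_y·7.9 − (3.04·5.3)·3.95 − 10·5.1 − 25·6.3 = 0 → C_y = 272.1424/7.9 = 34.4484 ≈ 34.45 kip.
ΣF_y = 0: A_y + 34.4484 − 3.04·5.3 − 10 − 25 = 0 → A_y = 16.66 kip.
ΣF_x = 0: no horizontal applied forces, so A_x = 0.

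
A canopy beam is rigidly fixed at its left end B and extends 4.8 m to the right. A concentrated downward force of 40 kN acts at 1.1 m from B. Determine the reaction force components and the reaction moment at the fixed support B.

ΣF_x = 0: B_x = 0.
ΣF_y = 0: B_y − 40 = 0 → B_y = 40.00 kN.
ΣM about B: M_B − 40·1.1 = 0 → M_B = 44.00 kN·m.

B_x = 0, B_y = 40.00 kN, M_B = 44.00 kN·m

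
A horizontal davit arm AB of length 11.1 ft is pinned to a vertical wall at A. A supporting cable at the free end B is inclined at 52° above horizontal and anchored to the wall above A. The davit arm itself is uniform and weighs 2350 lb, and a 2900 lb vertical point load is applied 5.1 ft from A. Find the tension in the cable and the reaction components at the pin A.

T = 3182 lb, A_x = 1959 lb, A_y = 2743 lb

ΣM about A: T·sin52°·11.1 − 2350·5.55 − 2900·5.1 = 0 → T = 27832.5/(11.1·0.788011) = 3181.98 ≈ 3182 lb.
ΣF_x = 0: A_x − T·cos52° = 0 → A_x = 3181.98 × 0.615661 = 1959 lb.
ΣF_y = 0: A_y + T·sin52° − 2350 − 2900 = 0 → A_y = 5250 − 3181.98 × 0.788011 = 2743 lb.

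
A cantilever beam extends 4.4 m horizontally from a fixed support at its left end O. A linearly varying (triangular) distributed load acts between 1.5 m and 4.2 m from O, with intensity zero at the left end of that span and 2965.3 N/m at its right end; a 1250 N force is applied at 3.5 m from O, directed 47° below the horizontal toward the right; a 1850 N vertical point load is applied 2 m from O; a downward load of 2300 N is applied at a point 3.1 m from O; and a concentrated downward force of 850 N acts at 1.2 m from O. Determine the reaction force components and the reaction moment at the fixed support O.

O_x = -852.5 N, O_y = 9917 N, M_O = 28260 N·m

Resultant of the triangular load: ½ × 2965.3 × 2.7 = 4003.155 N, acting at 3.3 m from O (one-third of the span from the peak).
ΣF_x = 0: O_x + 1250·cos47° = 0 → O_x = -852.5 N.
ΣF_y = 0: O_y − ½·2965.3·2.7 − 1250·sin47° − 1850 − 2300 − 850 = 0 → O_y = 9917 N.
ΣM about O: M_O − (½·2965.3·2.7)·3.3 − 1250·sin47°·3.5 − 1850·2 − 2300·3.1 − 850·1.2 = 0 → M_O = 28260 N·m.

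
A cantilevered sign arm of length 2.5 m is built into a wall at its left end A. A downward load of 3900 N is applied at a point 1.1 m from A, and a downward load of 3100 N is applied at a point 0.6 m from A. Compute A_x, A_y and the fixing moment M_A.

A_x = 0, A_y = 7000 N, M_A = 6150 N·m

ΣF_x = 0: A_x = 0.
ΣF_y = 0: A_y − 3900 − 3100 = 0 → A_y = 7000 N.
ΣM about A: M_A − 3900·1.1 − 3100·0.6 = 0 → M_A = 6150 N·m.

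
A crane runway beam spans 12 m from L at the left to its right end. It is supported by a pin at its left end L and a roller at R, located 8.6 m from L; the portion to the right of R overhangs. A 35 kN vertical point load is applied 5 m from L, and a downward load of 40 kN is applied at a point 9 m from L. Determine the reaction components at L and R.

ΣM about L: R_y·8.6 − 35·5 − 40·9 = 0 → R_y = 535/8.6 = 62.2093 ≈ 62.21 kN.
ΣF_y = 0: L_y + 62.2093 − 35 − 40 = 0 → L_y = 12.79 kN.
ΣF_x = 0: no horizontal applied forces, so L_x = 0.

L_x = 0, L_y = 12.79 kN, R_y = 62.21 kN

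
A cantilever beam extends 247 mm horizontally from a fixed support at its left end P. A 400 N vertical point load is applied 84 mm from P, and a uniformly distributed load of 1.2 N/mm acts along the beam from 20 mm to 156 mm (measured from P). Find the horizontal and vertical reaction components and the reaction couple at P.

Resultant of the distributed load: 1.2 × 136 = 163.2 N at 88 mm from P.
ΣF_x = 0: P_x = 0.
ΣF_y = 0: P_y − 400 − 1.2·136 = 0 → P_y = 563.2 N.
ΣM about P: M_P − 400·84 − (1.2·136)·88 = 0 → M_P = 47960 N·mm.

P_x = 0, P_y = 563.2 N, M_P = 47960 N·mm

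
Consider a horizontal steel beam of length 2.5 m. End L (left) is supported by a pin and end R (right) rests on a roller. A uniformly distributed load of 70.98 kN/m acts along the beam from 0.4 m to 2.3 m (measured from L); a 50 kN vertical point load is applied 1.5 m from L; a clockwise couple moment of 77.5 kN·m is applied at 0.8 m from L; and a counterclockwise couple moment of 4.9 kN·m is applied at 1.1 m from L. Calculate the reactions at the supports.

Resultant of the distributed load: 70.98 × 1.9 = 134.862 kN at 1.35 m from L.
ΣM about L: R_y·2.5 − (70.98·1.9)·1.35 − 50·1.5 − 77.5 + 4.9 = 0 → R_y = 329.6637/2.5 = 131.865 ≈ 131.9 kN.
ΣF_y = 0: L_y + 131.865 − 70.98·1.9 − 50 = 0 → L_y = 53.00 kN.
ΣF_x = 0: no horizontal applied forces, so L_x = 0.

L_x = 0, L_y = 53.00 kN, R_y = 131.9 kN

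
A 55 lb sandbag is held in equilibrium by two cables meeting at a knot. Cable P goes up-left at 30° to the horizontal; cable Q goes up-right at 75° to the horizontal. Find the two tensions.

ΣF_x = 0: −T_P·cos30° + T_Q·cos75° = 0 → T_Q = 3.34607·T_P.
ΣF_y = 0: T_P·sin30° + T_Q·sin75° = 55.
Substitute: T_P·(0.5 + 3.34607·0.965926) = 55 → T_P = 14.7372 ≈ 14.74 lb.
Then T_Q = 3.34607 × 14.7372 = 49.31 lb.

T_P = 14.74 lb, T_Q = 49.31 lb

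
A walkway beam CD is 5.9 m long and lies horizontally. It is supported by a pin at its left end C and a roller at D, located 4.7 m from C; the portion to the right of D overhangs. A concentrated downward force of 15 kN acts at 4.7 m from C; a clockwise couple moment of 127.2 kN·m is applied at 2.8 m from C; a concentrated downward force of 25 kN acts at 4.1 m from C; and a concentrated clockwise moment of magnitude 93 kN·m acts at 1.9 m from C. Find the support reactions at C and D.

C_x = 0, C_y = -43.66 kN, D_y = 83.66 kN

Moments about C: D_y·4.7 − 15·4.7 − 127.2 − 25·4.1 − 93 = 0 → D_y = 393.2/4.7 = 83.6596 ≈ 83.66 kN.
ΣF_y = 0: C_y + 83.6596 − 15 − 25 = 0 → C_y = -43.66 kN.
ΣF_x = 0: no horizontal applied forces, so C_x = 0.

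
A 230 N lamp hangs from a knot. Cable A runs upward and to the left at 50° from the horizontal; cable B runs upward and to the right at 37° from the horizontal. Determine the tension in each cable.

ΣF_x = 0: −T_A·cos50° + T_B·cos37° = 0 → T_B = 0.804857·T_A.
ΣF_y = 0: T_A·sin50° + T_B·sin37° = 230.
Substitute: T_A·(0.766044 + 0.804857·0.601815) = 230 → T_A = 183.938 ≈ 183.9 N.
Then T_B = 0.804857 × 183.938 = 148.0 N.

T_A = 183.9 N, T_B = 148.0 N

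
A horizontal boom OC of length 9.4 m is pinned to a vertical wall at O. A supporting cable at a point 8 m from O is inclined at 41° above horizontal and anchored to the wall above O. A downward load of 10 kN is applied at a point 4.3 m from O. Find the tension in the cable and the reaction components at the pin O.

ΣM about O: T·sin41°·8 − 10·4.3 = 0 → T = 43/(8·0.656059) = 8.19286 ≈ 8.193 kN.
ΣF_x = 0: O_x − T·cos41° = 0 → O_x = 8.19286 × 0.75471 = 6.183 kN.
ΣF_y = 0: O_y + T·sin41° − 10 = 0 → O_y = 10 − 8.19286 × 0.656059 = 4.625 kN.

T = 8.193 kN, O_x = 6.183 kN, O_y = 4.625 kN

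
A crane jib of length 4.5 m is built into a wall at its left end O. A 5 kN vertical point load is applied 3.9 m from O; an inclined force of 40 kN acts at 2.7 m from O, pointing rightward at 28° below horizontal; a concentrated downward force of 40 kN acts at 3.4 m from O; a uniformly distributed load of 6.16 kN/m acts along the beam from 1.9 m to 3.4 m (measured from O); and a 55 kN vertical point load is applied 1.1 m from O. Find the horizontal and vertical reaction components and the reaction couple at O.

O_x = -35.32 kN, O_y = 128.0 kN, M_O = 291.2 kN·m

Resultant of the distributed load: 6.16 × 1.5 = 9.24 kN at 2.65 m from O.
ΣF_x = 0: O_x + 40·cos28° = 0 → O_x = -35.32 kN.
ΣF_y = 0: O_y − 5 − 40·sin28° − 40 − 6.16·1.5 − 55 = 0 → O_y = 128.0 kN.
ΣM about O: M_O − 5·3.9 − 40·sin28°·2.7 − 40·3.4 − (6.16·1.5)·2.65 − 55·1.1 = 0 → M_O = 291.2 kN·m.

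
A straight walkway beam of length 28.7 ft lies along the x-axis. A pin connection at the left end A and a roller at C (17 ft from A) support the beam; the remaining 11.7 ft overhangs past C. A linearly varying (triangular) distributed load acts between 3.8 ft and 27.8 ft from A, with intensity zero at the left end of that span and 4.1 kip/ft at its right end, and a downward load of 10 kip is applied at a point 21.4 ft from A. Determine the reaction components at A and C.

Resultant of the triangular load: ½ × 4.1 × 24 = 49.2 kip, acting at 19.8 ft from A (one-third of the span from the peak).
ΣM about A: C_y·17 − (½·4.1·24)·19.8 − 10·21.4 = 0 → C_y = 1188.16/17 = 69.8918 ≈ 69.89 kip.
ΣF_y = 0: A_y + 69.8918 − ½·4.1·24 − 10 = 0 → A_y = -10.69 kip.
ΣF_x = 0: no horizontal applied forces, so A_x = 0.

A_x = 0, A_y = -10.69 kip, C_y = 69.89 kip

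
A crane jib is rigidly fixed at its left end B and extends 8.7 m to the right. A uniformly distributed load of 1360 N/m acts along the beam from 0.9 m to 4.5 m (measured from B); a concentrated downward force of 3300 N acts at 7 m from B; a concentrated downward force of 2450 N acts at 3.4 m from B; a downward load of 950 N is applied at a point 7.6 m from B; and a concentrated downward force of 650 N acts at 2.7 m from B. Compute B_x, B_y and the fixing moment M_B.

B_x = 0, B_y = 12250 N, M_B = 53620 N·m

Resultant of the distributed load: 1360 × 3.6 = 4896 N at 2.7 m from B.
ΣF_x = 0: B_x = 0.
ΣF_y = 0: B_y − 1360·3.6 − 3300 − 2450 − 950 − 650 = 0 → B_y = 12250 N.
ΣM about B: M_B − (1360·3.6)·2.7 − 3300·7 − 2450·3.4 − 950·7.6 − 650·2.7 = 0 → M_B = 53620 N·m.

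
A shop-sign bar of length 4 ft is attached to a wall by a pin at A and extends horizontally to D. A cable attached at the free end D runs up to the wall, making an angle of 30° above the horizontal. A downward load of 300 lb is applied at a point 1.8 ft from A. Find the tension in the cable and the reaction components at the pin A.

T = 270.0 lb, A_x = 233.8 lb, A_y = 165.0 lb

ΣM about A: T·sin30°·4 − 300·1.8 = 0 → T = 540/(4·0.5) = 270.0 lb.
ΣF_x = 0: A_x − T·cos30° = 0 → A_x = 270 × 0.866025 = 233.8 lb.
ΣF_y = 0: A_y + T·sin30° − 300 = 0 → A_y = 300 − 270 × 0.5 = 165.0 lb.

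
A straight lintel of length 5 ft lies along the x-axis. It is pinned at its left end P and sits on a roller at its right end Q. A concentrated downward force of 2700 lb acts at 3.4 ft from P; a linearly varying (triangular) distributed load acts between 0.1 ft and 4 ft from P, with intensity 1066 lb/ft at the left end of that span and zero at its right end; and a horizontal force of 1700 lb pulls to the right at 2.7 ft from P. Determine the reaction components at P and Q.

Resultant of the triangular load: ½ × 1066 × 3.9 = 2078.7 lb, acting at 1.4 ft from P (one-third of the span from the peak).
Taking moments about P: Q_y·5 − 2700·3.4 − (½·1066·3.9)·1.4 = 0 → Q_y = 12090.18/5 = 2418.04 ≈ 2418 lb.
ΣF_y = 0: P_y + 2418.04 − 2700 − ½·1066·3.9 = 0 → P_y = 2361 lb.
ΣF_x = 0: P_x + 1700 = 0 → P_x = -1700 lb.

P_x = -1700 lb, P_y = 2361 lb, Q_y = 2418 lb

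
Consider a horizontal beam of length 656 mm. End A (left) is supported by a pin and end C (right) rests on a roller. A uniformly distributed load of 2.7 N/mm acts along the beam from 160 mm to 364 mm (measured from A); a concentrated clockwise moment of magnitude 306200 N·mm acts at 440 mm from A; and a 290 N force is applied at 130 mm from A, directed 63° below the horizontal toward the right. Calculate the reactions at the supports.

A_x = -131.7 N, A_y = 71.23 N, C_y = 738.0 N

Resultant of the distributed load: 2.7 × 204 = 550.8 N at 262 mm from A.
Taking moments about A: C_y·656 − (2.7·204)·262 − 306200 − 290·sin63°·130 = 0 → C_y = 484101/656 = 737.959 ≈ 738.0 N.
ΣF_y = 0: A_y + 737.959 − 2.7·204 − 290·sin63° = 0 → A_y = 71.23 N.
ΣF_x = 0: A_x + 290·cos63° = 0 → A_x = -131.7 N.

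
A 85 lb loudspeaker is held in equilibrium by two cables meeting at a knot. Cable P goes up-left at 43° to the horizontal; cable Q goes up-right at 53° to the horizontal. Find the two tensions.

ΣF_x = 0: −T_P·cos43° + T_Q·cos53° = 0 → T_Q = 1.21525·T_P.
ΣF_y = 0: T_P·sin43° + T_Q·sin53° = 85.
Substitute: T_P·(0.681998 + 1.21525·0.798636) = 85 → T_P = 51.436 ≈ 51.44 lb.
Then T_Q = 1.21525 × 51.436 = 62.51 lb.

T_P = 51.44 lb, T_Q = 62.51 lb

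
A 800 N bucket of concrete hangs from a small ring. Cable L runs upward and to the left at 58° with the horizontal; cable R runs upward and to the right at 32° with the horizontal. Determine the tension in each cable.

T_L = 678.4 N, T_R = 423.9 N

ΣF_x = 0: −T_L·cos58° + T_R·cos32° = 0 → T_R = 0.624869·T_L.
ΣF_y = 0: T_L·sin58° + T_R·sin32° = 800.
Substitute: T_L·(0.848048 + 0.624869·0.529919) = 800 → T_L = 678.439 ≈ 678.4 N.
Then T_R = 0.624869 × 678.439 = 423.9 N.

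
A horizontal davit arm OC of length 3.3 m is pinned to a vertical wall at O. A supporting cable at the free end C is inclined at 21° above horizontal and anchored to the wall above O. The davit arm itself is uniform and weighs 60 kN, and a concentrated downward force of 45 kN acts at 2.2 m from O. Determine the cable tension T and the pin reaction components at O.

ΣM about O: T·sin21°·3.3 − 60·1.65 − 45·2.2 = 0 → T = 198/(3.3·0.358368) = 167.426 ≈ 167.4 kN.
ΣF_x = 0: O_x − T·cos21° = 0 → O_x = 167.426 × 0.93358 = 156.3 kN.
ΣF_y = 0: O_y + T·sin21° − 60 − 45 = 0 → O_y = 105 − 167.426 × 0.358368 = 45.00 kN.

T = 167.4 kN, O_x = 156.3 kN, O_y = 45.00 kN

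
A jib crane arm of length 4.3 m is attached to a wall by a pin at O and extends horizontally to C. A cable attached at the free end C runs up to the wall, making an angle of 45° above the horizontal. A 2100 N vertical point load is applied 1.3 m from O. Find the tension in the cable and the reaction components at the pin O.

ΣM about O: T·sin45°·4.3 − 2100·1.3 = 0 → T = 2730/(4.3·0.707107) = 897.861 ≈ 897.9 N.
ΣF_x = 0: O_x − T·cos45° = 0 → O_x = 897.861 × 0.707107 = 634.9 N.
ΣF_y = 0: O_y + T·sin45° − 2100 = 0 → O_y = 2100 − 897.861 × 0.707107 = 1465 N.

T = 897.9 N, O_x = 634.9 N, O_y = 1465 N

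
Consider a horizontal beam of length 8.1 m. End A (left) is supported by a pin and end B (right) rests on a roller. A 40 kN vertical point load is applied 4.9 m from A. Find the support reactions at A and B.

A_x = 0, A_y = 15.80 kN, B_y = 24.20 kN

Taking moments about A: B_y·8.1 − 40·4.9 = 0 → B_y = 196/8.1 = 24.1975 ≈ 24.20 kN.
ΣF_y = 0: A_y + 24.1975 − 40 = 0 → A_y = 15.80 kN.
ΣF_x = 0: no horizontal applied forces, so A_x = 0.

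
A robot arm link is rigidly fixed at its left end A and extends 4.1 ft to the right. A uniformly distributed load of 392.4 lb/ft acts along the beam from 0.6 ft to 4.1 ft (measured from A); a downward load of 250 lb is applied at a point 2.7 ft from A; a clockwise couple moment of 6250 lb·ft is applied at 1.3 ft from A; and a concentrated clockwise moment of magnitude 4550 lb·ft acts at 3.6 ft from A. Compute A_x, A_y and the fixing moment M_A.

Resultant of the distributed load: 392.4 × 3.5 = 1373.4 lb at 2.35 ft from A.
ΣF_x = 0: A_x = 0.
ΣF_y = 0: A_y − 392.4·3.5 − 250 = 0 → A_y = 1623 lb.
ΣM about A: M_A − (392.4·3.5)·2.35 − 250·2.7 − 6250 − 4550 = 0 → M_A = 14700 lb·ft.

A_x = 0, A_y = 1623 lb, M_A = 14700 lb·ft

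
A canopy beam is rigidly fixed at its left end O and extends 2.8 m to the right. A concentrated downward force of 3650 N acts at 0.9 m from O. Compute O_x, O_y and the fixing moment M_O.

O_x = 0, O_y = 3650 N, M_O = 3285 N·m

ΣF_x = 0: O_x = 0.
ΣF_y = 0: O_y − 3650 = 0 → O_y = 3650 N.
ΣM about O: M_O − 3650·0.9 = 0 → M_O = 3285 N·m.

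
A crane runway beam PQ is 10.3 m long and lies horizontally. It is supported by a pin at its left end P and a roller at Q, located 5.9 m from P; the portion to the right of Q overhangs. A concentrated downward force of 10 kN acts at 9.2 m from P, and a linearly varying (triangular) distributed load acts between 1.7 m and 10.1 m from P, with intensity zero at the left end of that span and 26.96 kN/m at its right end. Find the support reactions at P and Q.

P_x = 0, P_y = -32.46 kN, Q_y = 155.7 kN

Resultant of the triangular load: ½ × 26.96 × 8.4 = 113.232 kN, acting at 7.3 m from P (one-third of the span from the peak).
ΣM about P: Q_y·5.9 − 10·9.2 − (½·26.96·8.4)·7.3 = 0 → Q_y = 918.5936/5.9 = 155.694 ≈ 155.7 kN.
ΣF_y = 0: P_y + 155.694 − 10 − ½·26.96·8.4 = 0 → P_y = -32.46 kN.
ΣF_x = 0: no horizontal applied forces, so P_x = 0.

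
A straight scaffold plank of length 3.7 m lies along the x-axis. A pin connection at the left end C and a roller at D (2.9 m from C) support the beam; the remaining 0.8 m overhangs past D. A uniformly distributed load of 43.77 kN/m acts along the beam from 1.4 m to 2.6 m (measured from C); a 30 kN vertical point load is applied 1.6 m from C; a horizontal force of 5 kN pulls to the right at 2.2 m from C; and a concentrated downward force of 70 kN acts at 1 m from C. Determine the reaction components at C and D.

Resultant of the distributed load: 43.77 × 1.2 = 52.524 kN at 2 m from C.
Moments about C: D_y·2.9 − (43.77·1.2)·2 − 30·1.6 − 70·1 = 0 → D_y = 223.048/2.9 = 76.9131 ≈ 76.91 kN.
ΣF_y = 0: C_y + 76.9131 − 43.77·1.2 − 30 − 70 = 0 → C_y = 75.61 kN.
ΣF_x = 0: C_x + 5 = 0 → C_x = -5.000 kN.

C_x = -5.000 kN, C_y = 75.61 kN, D_y = 76.91 kN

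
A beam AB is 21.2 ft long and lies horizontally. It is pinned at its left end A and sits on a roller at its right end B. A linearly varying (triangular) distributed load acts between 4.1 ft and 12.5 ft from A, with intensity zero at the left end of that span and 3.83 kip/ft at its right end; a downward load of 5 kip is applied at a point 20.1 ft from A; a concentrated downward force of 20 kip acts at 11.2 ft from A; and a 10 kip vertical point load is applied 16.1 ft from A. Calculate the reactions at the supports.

A_x = 0, A_y = 20.82 kip, B_y = 30.26 kip

Resultant of the triangular load: ½ × 3.83 × 8.4 = 16.086 kip, acting at 9.7 ft from A (one-third of the span from the peak).
Moments about A: B_y·21.2 − (½·3.83·8.4)·9.7 − 5·20.1 − 20·11.2 − 10·16.1 = 0 → B_y = 641.5342/21.2 = 30.261 ≈ 30.26 kip.
ΣF_y = 0: A_y + 30.261 − ½·3.83·8.4 − 5 − 20 − 10 = 0 → A_y = 20.82 kip.
ΣF_x = 0: no horizontal applied forces, so A_x = 0.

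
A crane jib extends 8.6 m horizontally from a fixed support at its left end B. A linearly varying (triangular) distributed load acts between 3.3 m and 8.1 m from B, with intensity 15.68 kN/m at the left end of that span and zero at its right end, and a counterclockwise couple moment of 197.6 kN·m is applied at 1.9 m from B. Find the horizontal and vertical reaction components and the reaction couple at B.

Resultant of the triangular load: ½ × 15.68 × 4.8 = 37.632 kN, acting at 4.9 m from B (one-third of the span from the peak).
ΣF_x = 0: B_x = 0.
ΣF_y = 0: B_y − ½·15.68·4.8 = 0 → B_y = 37.63 kN.
ΣM about B: M_B − (½·15.68·4.8)·4.9 + 197.6 = 0 → M_B = -13.20 kN·m.

B_x = 0, B_y = 37.63 kN, M_B = -13.20 kN·m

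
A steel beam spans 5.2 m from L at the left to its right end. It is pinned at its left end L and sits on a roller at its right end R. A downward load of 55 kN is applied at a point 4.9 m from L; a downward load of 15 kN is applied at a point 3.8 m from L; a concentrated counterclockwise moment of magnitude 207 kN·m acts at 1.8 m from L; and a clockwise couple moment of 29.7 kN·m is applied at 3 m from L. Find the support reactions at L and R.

Taking moments about L: R_y·5.2 − 55·4.9 − 15·3.8 + 207 − 29.7 = 0 → R_y = 149.2/5.2 = 28.6923 ≈ 28.69 kN.
ΣF_y = 0: L_y + 28.6923 − 55 − 15 = 0 → L_y = 41.31 kN.
ΣF_x = 0: no horizontal applied forces, so L_x = 0.

L_x = 0, L_y = 41.31 kN, R_y = 28.69 kN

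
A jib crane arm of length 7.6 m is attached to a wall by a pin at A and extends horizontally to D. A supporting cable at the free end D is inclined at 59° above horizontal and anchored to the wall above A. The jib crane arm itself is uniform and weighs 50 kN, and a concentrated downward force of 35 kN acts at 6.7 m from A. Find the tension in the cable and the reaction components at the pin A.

T = 65.16 kN, A_x = 33.56 kN, A_y = 29.14 kN

ΣM about A: T·sin59°·7.6 − 50·3.8 − 35·6.7 = 0 → T = 424.5/(7.6·0.857167) = 65.1626 ≈ 65.16 kN.
ΣF_x = 0: A_x − T·cos59° = 0 → A_x = 65.1626 × 0.515038 = 33.56 kN.
ΣF_y = 0: A_y + T·sin59° − 50 − 35 = 0 → A_y = 85 − 65.1626 × 0.857167 = 29.14 kN.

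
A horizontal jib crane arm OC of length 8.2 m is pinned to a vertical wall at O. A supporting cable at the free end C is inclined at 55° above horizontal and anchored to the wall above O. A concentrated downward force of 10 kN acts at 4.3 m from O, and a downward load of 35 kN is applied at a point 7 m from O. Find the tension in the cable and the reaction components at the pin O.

ΣM about O: T·sin55°·8.2 − 10·4.3 − 35·7 = 0 → T = 288/(8.2·0.819152) = 42.876 ≈ 42.88 kN.
ΣF_x = 0: O_x − T·cos55° = 0 → O_x = 42.876 × 0.573576 = 24.59 kN.
ΣF_y = 0: O_y + T·sin55° − 10 − 35 = 0 → O_y = 45 − 42.876 × 0.819152 = 9.878 kN.

T = 42.88 kN, O_x = 24.59 kN, O_y = 9.878 kN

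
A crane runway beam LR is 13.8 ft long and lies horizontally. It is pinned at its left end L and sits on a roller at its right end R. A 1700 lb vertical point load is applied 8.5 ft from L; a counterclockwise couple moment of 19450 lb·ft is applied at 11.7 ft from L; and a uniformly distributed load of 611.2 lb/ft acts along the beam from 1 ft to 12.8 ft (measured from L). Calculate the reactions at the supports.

Resultant of the distributed load: 611.2 × 11.8 = 7212.16 lb at 6.9 ft from L.
ΣM about L: R_y·13.8 − 1700·8.5 + 19450 − (611.2·11.8)·6.9 = 0 → R_y = 44763.904/13.8 = 3243.76 ≈ 3244 lb.
ΣF_y = 0: L_y + 3243.76 − 1700 − 611.2·11.8 = 0 → L_y = 5668 lb.
ΣF_x = 0: no horizontal applied forces, so L_x = 0.

L_x = 0, L_y = 5668 lb, R_y = 3244 lb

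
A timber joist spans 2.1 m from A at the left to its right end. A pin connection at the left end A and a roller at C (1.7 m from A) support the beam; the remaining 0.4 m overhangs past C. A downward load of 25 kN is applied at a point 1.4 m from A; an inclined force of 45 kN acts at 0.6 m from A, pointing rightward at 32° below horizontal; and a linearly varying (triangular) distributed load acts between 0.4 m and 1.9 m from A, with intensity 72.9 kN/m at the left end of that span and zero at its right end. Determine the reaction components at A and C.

A_x = -38.16 kN, A_y = 45.57 kN, C_y = 57.95 kN

Resultant of the triangular load: ½ × 72.9 × 1.5 = 54.675 kN, acting at 0.9 m from A (one-third of the span from the peak).
ΣM about A: C_y·1.7 − 25·1.4 − 45·sin32°·0.6 − (½·72.9·1.5)·0.9 = 0 → C_y = 98.5153/1.7 = 57.9502 ≈ 57.95 kN.
ΣF_y = 0: A_y + 57.9502 − 25 − 45·sin32° − ½·72.9·1.5 = 0 → A_y = 45.57 kN.
ΣF_x = 0: A_x + 45·cos32° = 0 → A_x = -38.16 kN.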